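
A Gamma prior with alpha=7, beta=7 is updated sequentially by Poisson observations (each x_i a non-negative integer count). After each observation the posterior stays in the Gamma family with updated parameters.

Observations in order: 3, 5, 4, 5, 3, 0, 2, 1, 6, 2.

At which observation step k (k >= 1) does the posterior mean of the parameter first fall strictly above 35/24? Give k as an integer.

k = 2

obs 1: x=3 → posterior Gamma(10, 8)
obs 2: x=5 → posterior Gamma(15, 9)
obs 3: x=4 → posterior Gamma(19, 10)
obs 4: x=5 → posterior Gamma(24, 11)
obs 5: x=3 → posterior Gamma(27, 12)
obs 6: x=0 → posterior Gamma(27, 13)
obs 7: x=2 → posterior Gamma(29, 14)
obs 8: x=1 → posterior Gamma(30, 15)
obs 9: x=6 → posterior Gamma(36, 16)
obs 10: x=2 → posterior Gamma(38, 17)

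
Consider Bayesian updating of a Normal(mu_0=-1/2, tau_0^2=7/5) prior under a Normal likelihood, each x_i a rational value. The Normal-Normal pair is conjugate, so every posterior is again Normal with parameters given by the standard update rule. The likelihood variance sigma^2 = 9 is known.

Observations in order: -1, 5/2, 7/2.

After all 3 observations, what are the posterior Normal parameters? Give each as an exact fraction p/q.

obs 1: x=-1 → posterior Normal(-59/104, 63/52)
obs 2: x=5/2 → posterior Normal(-12/59, 63/59)
obs 3: x=7/2 → posterior Normal(25/132, 21/22)

mu_0=25/132, tau_0^2=21/22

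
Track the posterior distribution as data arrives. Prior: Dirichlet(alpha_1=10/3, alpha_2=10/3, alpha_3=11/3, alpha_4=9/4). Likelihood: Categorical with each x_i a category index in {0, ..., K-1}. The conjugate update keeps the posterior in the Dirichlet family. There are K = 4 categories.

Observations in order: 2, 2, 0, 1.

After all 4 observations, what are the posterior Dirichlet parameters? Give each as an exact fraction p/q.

obs 1: x=2 → posterior Dirichlet(10/3, 10/3, 14/3, 9/4)
obs 2: x=2 → posterior Dirichlet(10/3, 10/3, 17/3, 9/4)
obs 3: x=0 → posterior Dirichlet(13/3, 10/3, 17/3, 9/4)
obs 4: x=1 → posterior Dirichlet(13/3, 13/3, 17/3, 9/4)

alpha_1=13/3, alpha_2=13/3, alpha_3=17/3, alpha_4=9/4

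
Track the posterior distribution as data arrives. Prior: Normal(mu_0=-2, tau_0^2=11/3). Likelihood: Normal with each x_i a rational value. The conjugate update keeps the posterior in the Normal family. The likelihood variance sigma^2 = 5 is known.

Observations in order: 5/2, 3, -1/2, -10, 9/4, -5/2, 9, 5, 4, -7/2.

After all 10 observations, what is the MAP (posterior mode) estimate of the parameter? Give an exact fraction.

obs 1: x=5/2 → posterior Normal(-5/52, 55/26)
obs 2: x=3 → posterior Normal(61/74, 55/37)
obs 3: x=-1/2 → posterior Normal(25/48, 55/48)
obs 4: x=-10 → posterior Normal(-85/59, 55/59)
obs 5: x=9/4 → posterior Normal(-241/280, 11/14)
obs 6: x=-5/2 → posterior Normal(-13/12, 55/81)
obs 7: x=9 → posterior Normal(45/368, 55/92)
obs 8: x=5 → posterior Normal(265/412, 55/103)
obs 9: x=4 → posterior Normal(147/152, 55/114)
obs 10: x=-7/2 → posterior Normal(287/500, 11/25)

287/500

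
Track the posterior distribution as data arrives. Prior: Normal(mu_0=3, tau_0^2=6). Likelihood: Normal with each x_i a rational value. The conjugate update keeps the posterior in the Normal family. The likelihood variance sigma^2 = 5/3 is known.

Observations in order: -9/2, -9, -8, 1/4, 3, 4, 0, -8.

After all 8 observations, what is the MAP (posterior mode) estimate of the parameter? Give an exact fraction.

-771/298

obs 1: x=-9/2 → posterior Normal(-66/23, 30/23)
obs 2: x=-9 → posterior Normal(-228/41, 30/41)
obs 3: x=-8 → posterior Normal(-372/59, 30/59)
obs 4: x=1/4 → posterior Normal(-105/22, 30/77)
obs 5: x=3 → posterior Normal(-33/10, 6/19)
obs 6: x=4 → posterior Normal(-483/226, 30/113)
obs 7: x=0 → posterior Normal(-483/262, 30/131)
obs 8: x=-8 → posterior Normal(-771/298, 30/149)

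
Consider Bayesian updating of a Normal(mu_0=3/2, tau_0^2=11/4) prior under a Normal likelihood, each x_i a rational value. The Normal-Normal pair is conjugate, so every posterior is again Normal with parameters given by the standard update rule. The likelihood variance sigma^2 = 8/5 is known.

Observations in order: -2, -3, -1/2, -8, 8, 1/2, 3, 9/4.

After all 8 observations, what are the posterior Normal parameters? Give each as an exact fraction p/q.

obs 1: x=-2 → posterior Normal(-62/87, 88/87)
obs 2: x=-3 → posterior Normal(-227/142, 44/71)
obs 3: x=-1/2 → posterior Normal(-509/394, 88/197)
obs 4: x=-8 → posterior Normal(-463/168, 22/63)
obs 5: x=8 → posterior Normal(-509/614, 88/307)
obs 6: x=1/2 → posterior Normal(-227/362, 44/181)
obs 7: x=3 → posterior Normal(-62/417, 88/417)
obs 8: x=9/4 → posterior Normal(247/1888, 11/59)

mu_0=247/1888, tau_0^2=11/59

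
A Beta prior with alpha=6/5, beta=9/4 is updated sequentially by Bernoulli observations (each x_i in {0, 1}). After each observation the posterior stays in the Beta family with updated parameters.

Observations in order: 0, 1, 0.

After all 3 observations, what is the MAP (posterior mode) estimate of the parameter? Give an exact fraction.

24/89

obs 1: x=0 → posterior Beta(6/5, 13/4)
obs 2: x=1 → posterior Beta(11/5, 13/4)
obs 3: x=0 → posterior Beta(11/5, 17/4)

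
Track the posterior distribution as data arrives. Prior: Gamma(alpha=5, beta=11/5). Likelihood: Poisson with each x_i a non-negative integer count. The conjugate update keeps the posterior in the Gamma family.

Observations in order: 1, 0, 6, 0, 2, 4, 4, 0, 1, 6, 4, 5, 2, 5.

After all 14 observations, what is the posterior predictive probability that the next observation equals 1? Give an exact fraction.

17139903310319938276340188737138501393845580315538919262900352292615355902182433554410225/97035077532482818949363196161418457765555991120582576620031251927129050751852016394305536

obs 1: x=1 → posterior Gamma(6, 16/5)
obs 2: x=0 → posterior Gamma(6, 21/5)
obs 3: x=6 → posterior Gamma(12, 26/5)
obs 4: x=0 → posterior Gamma(12, 31/5)
obs 5: x=2 → posterior Gamma(14, 36/5)
obs 6: x=4 → posterior Gamma(18, 41/5)
obs 7: x=4 → posterior Gamma(22, 46/5)
obs 8: x=0 → posterior Gamma(22, 51/5)
obs 9: x=1 → posterior Gamma(23, 56/5)
obs 10: x=6 → posterior Gamma(29, 61/5)
obs 11: x=4 → posterior Gamma(33, 66/5)
obs 12: x=5 → posterior Gamma(38, 71/5)
obs 13: x=2 → posterior Gamma(40, 76/5)
obs 14: x=5 → posterior Gamma(45, 81/5)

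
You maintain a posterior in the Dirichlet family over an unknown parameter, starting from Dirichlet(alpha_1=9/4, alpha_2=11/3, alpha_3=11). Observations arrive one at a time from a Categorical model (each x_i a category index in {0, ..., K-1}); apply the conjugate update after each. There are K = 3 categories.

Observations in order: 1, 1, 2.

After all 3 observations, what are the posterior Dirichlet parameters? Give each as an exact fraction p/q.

alpha_1=9/4, alpha_2=17/3, alpha_3=12

obs 1: x=1 → posterior Dirichlet(9/4, 14/3, 11)
obs 2: x=1 → posterior Dirichlet(9/4, 17/3, 11)
obs 3: x=2 → posterior Dirichlet(9/4, 17/3, 12)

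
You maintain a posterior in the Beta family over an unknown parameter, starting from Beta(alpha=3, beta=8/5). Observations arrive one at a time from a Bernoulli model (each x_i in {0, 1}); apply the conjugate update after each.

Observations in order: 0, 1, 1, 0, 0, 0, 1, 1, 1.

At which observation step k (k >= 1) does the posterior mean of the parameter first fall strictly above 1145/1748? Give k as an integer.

obs 1: x=0 → posterior Beta(3, 13/5)
obs 2: x=1 → posterior Beta(4, 13/5)
obs 3: x=1 → posterior Beta(5, 13/5)
obs 4: x=0 → posterior Beta(5, 18/5)
obs 5: x=0 → posterior Beta(5, 23/5)
obs 6: x=0 → posterior Beta(5, 28/5)
obs 7: x=1 → posterior Beta(6, 28/5)
obs 8: x=1 → posterior Beta(7, 28/5)
obs 9: x=1 → posterior Beta(8, 28/5)

k = 3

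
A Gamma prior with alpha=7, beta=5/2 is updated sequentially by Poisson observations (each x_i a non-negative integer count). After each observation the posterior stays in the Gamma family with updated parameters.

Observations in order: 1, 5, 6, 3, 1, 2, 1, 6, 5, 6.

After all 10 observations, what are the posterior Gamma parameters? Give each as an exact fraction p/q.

alpha=43, beta=25/2

obs 1: x=1 → posterior Gamma(8, 7/2)
obs 2: x=5 → posterior Gamma(13, 9/2)
obs 3: x=6 → posterior Gamma(19, 11/2)
obs 4: x=3 → posterior Gamma(22, 13/2)
obs 5: x=1 → posterior Gamma(23, 15/2)
obs 6: x=2 → posterior Gamma(25, 17/2)
obs 7: x=1 → posterior Gamma(26, 19/2)
obs 8: x=6 → posterior Gamma(32, 21/2)
obs 9: x=5 → posterior Gamma(37, 23/2)
obs 10: x=6 → posterior Gamma(43, 25/2)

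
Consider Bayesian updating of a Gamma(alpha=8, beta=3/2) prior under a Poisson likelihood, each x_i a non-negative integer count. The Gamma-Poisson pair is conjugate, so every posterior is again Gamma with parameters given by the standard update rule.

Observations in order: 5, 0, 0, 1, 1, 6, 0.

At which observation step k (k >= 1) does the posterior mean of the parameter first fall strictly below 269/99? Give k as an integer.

k = 4

obs 1: x=5 → posterior Gamma(13, 5/2)
obs 2: x=0 → posterior Gamma(13, 7/2)
obs 3: x=0 → posterior Gamma(13, 9/2)
obs 4: x=1 → posterior Gamma(14, 11/2)
obs 5: x=1 → posterior Gamma(15, 13/2)
obs 6: x=6 → posterior Gamma(21, 15/2)
obs 7: x=0 → posterior Gamma(21, 17/2)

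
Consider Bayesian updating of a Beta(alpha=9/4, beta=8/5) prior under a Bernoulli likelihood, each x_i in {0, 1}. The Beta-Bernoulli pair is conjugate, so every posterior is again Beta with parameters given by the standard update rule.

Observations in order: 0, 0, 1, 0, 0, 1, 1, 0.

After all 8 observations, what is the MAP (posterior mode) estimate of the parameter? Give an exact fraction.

obs 1: x=0 → posterior Beta(9/4, 13/5)
obs 2: x=0 → posterior Beta(9/4, 18/5)
obs 3: x=1 → posterior Beta(13/4, 18/5)
obs 4: x=0 → posterior Beta(13/4, 23/5)
obs 5: x=0 → posterior Beta(13/4, 28/5)
obs 6: x=1 → posterior Beta(17/4, 28/5)
obs 7: x=1 → posterior Beta(21/4, 28/5)
obs 8: x=0 → posterior Beta(21/4, 33/5)

85/197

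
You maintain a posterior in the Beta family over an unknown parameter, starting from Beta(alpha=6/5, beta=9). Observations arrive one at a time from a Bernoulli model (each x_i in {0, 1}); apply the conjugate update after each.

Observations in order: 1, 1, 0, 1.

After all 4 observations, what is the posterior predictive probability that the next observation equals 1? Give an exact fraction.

obs 1: x=1 → posterior Beta(11/5, 9)
obs 2: x=1 → posterior Beta(16/5, 9)
obs 3: x=0 → posterior Beta(16/5, 10)
obs 4: x=1 → posterior Beta(21/5, 10)

21/71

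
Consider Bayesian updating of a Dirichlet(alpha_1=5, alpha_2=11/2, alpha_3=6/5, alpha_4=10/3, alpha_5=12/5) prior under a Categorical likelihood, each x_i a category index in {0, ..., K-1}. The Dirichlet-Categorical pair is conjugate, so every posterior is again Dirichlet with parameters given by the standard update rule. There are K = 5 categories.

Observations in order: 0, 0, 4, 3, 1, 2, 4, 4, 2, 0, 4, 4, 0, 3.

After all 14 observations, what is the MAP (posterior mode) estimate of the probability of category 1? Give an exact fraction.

obs 1: x=0 → posterior Dirichlet(6, 11/2, 6/5, 10/3, 12/5)
obs 2: x=0 → posterior Dirichlet(7, 11/2, 6/5, 10/3, 12/5)
obs 3: x=4 → posterior Dirichlet(7, 11/2, 6/5, 10/3, 17/5)
obs 4: x=3 → posterior Dirichlet(7, 11/2, 6/5, 13/3, 17/5)
obs 5: x=1 → posterior Dirichlet(7, 13/2, 6/5, 13/3, 17/5)
obs 6: x=2 → posterior Dirichlet(7, 13/2, 11/5, 13/3, 17/5)
obs 7: x=4 → posterior Dirichlet(7, 13/2, 11/5, 13/3, 22/5)
obs 8: x=4 → posterior Dirichlet(7, 13/2, 11/5, 13/3, 27/5)
obs 9: x=2 → posterior Dirichlet(7, 13/2, 16/5, 13/3, 27/5)
obs 10: x=0 → posterior Dirichlet(8, 13/2, 16/5, 13/3, 27/5)
obs 11: x=4 → posterior Dirichlet(8, 13/2, 16/5, 13/3, 32/5)
obs 12: x=4 → posterior Dirichlet(8, 13/2, 16/5, 13/3, 37/5)
obs 13: x=0 → posterior Dirichlet(9, 13/2, 16/5, 13/3, 37/5)
obs 14: x=3 → posterior Dirichlet(9, 13/2, 16/5, 16/3, 37/5)

165/793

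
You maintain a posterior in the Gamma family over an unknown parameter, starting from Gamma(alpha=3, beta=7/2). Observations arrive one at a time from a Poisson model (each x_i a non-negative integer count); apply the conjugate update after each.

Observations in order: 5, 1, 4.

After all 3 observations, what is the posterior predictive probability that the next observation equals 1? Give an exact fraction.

obs 1: x=5 → posterior Gamma(8, 9/2)
obs 2: x=1 → posterior Gamma(9, 11/2)
obs 3: x=4 → posterior Gamma(13, 13/2)

7874752771398578/29192926025390625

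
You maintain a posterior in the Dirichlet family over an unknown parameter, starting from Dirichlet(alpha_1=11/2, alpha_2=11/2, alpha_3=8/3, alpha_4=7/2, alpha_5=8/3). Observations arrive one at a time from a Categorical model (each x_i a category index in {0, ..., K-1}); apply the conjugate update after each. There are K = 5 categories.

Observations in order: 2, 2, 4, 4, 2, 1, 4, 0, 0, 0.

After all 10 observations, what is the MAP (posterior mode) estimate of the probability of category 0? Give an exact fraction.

45/149

obs 1: x=2 → posterior Dirichlet(11/2, 11/2, 11/3, 7/2, 8/3)
obs 2: x=2 → posterior Dirichlet(11/2, 11/2, 14/3, 7/2, 8/3)
obs 3: x=4 → posterior Dirichlet(11/2, 11/2, 14/3, 7/2, 11/3)
obs 4: x=4 → posterior Dirichlet(11/2, 11/2, 14/3, 7/2, 14/3)
obs 5: x=2 → posterior Dirichlet(11/2, 11/2, 17/3, 7/2, 14/3)
obs 6: x=1 → posterior Dirichlet(11/2, 13/2, 17/3, 7/2, 14/3)
obs 7: x=4 → posterior Dirichlet(11/2, 13/2, 17/3, 7/2, 17/3)
obs 8: x=0 → posterior Dirichlet(13/2, 13/2, 17/3, 7/2, 17/3)
obs 9: x=0 → posterior Dirichlet(15/2, 13/2, 17/3, 7/2, 17/3)
obs 10: x=0 → posterior Dirichlet(17/2, 13/2, 17/3, 7/2, 17/3)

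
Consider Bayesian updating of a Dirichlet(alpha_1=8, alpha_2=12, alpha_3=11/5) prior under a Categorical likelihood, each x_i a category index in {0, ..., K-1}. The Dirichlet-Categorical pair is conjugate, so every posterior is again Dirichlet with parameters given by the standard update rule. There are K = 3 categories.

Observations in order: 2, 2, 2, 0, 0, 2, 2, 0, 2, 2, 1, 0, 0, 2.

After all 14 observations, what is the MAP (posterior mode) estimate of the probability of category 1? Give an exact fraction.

obs 1: x=2 → posterior Dirichlet(8, 12, 16/5)
obs 2: x=2 → posterior Dirichlet(8, 12, 21/5)
obs 3: x=2 → posterior Dirichlet(8, 12, 26/5)
obs 4: x=0 → posterior Dirichlet(9, 12, 26/5)
obs 5: x=0 → posterior Dirichlet(10, 12, 26/5)
obs 6: x=2 → posterior Dirichlet(10, 12, 31/5)
obs 7: x=2 → posterior Dirichlet(10, 12, 36/5)
obs 8: x=0 → posterior Dirichlet(11, 12, 36/5)
obs 9: x=2 → posterior Dirichlet(11, 12, 41/5)
obs 10: x=2 → posterior Dirichlet(11, 12, 46/5)
obs 11: x=1 → posterior Dirichlet(11, 13, 46/5)
obs 12: x=0 → posterior Dirichlet(12, 13, 46/5)
obs 13: x=0 → posterior Dirichlet(13, 13, 46/5)
obs 14: x=2 → posterior Dirichlet(13, 13, 51/5)

30/83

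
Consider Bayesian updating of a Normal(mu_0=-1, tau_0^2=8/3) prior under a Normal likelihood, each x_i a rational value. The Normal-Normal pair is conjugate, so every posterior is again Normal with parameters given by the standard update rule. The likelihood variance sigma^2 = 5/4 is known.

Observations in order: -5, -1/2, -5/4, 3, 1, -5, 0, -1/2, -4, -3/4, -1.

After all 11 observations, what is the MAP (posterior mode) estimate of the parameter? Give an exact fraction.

-463/367

obs 1: x=-5 → posterior Normal(-175/47, 40/47)
obs 2: x=-1/2 → posterior Normal(-191/79, 40/79)
obs 3: x=-5/4 → posterior Normal(-77/37, 40/111)
obs 4: x=3 → posterior Normal(-135/143, 40/143)
obs 5: x=1 → posterior Normal(-103/175, 8/35)
obs 6: x=-5 → posterior Normal(-263/207, 40/207)
obs 7: x=0 → posterior Normal(-263/239, 40/239)
obs 8: x=-1/2 → posterior Normal(-279/271, 40/271)
obs 9: x=-4 → posterior Normal(-407/303, 40/303)
obs 10: x=-3/4 → posterior Normal(-431/335, 8/67)
obs 11: x=-1 → posterior Normal(-463/367, 40/367)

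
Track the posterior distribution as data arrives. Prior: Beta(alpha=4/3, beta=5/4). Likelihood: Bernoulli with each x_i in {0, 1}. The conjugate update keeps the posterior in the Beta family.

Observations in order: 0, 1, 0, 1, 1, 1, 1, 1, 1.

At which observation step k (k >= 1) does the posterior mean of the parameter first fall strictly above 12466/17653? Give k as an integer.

obs 1: x=0 → posterior Beta(4/3, 9/4)
obs 2: x=1 → posterior Beta(7/3, 9/4)
obs 3: x=0 → posterior Beta(7/3, 13/4)
obs 4: x=1 → posterior Beta(10/3, 13/4)
obs 5: x=1 → posterior Beta(13/3, 13/4)
obs 6: x=1 → posterior Beta(16/3, 13/4)
obs 7: x=1 → posterior Beta(19/3, 13/4)
obs 8: x=1 → posterior Beta(22/3, 13/4)
obs 9: x=1 → posterior Beta(25/3, 13/4)

k = 9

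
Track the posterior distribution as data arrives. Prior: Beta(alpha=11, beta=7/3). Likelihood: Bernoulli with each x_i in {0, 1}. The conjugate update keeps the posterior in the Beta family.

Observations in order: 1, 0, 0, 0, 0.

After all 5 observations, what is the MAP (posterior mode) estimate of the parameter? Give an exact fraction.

33/49

obs 1: x=1 → posterior Beta(12, 7/3)
obs 2: x=0 → posterior Beta(12, 10/3)
obs 3: x=0 → posterior Beta(12, 13/3)
obs 4: x=0 → posterior Beta(12, 16/3)
obs 5: x=0 → posterior Beta(12, 19/3)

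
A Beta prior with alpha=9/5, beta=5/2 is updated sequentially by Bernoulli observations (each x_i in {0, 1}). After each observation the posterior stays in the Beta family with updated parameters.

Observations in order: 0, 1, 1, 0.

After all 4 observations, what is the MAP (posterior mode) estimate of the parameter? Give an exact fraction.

obs 1: x=0 → posterior Beta(9/5, 7/2)
obs 2: x=1 → posterior Beta(14/5, 7/2)
obs 3: x=1 → posterior Beta(19/5, 7/2)
obs 4: x=0 → posterior Beta(19/5, 9/2)

4/9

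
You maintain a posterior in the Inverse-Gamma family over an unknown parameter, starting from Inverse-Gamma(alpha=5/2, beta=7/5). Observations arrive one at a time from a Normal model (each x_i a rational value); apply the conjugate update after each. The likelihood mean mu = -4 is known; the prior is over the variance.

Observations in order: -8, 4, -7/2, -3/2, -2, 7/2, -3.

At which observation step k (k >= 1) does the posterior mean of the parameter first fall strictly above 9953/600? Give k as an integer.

k = 6

obs 1: x=-8 → posterior Inverse-Gamma(3, 47/5)
obs 2: x=4 → posterior Inverse-Gamma(7/2, 207/5)
obs 3: x=-7/2 → posterior Inverse-Gamma(4, 1661/40)
obs 4: x=-3/2 → posterior Inverse-Gamma(9/2, 893/20)
obs 5: x=-2 → posterior Inverse-Gamma(5, 933/20)
obs 6: x=7/2 → posterior Inverse-Gamma(11/2, 2991/40)
obs 7: x=-3 → posterior Inverse-Gamma(6, 3011/40)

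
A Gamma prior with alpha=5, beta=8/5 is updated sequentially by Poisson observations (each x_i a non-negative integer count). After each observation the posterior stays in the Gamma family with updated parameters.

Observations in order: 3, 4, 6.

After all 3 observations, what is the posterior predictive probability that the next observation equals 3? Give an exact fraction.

115572876165018220163825645625/614127672205764052568277778432

obs 1: x=3 → posterior Gamma(8, 13/5)
obs 2: x=4 → posterior Gamma(12, 18/5)
obs 3: x=6 → posterior Gamma(18, 23/5)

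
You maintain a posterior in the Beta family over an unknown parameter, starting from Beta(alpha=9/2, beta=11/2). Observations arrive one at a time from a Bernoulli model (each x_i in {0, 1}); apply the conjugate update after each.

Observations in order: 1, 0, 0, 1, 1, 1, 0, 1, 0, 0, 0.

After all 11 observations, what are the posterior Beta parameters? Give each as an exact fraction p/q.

obs 1: x=1 → posterior Beta(11/2, 11/2)
obs 2: x=0 → posterior Beta(11/2, 13/2)
obs 3: x=0 → posterior Beta(11/2, 15/2)
obs 4: x=1 → posterior Beta(13/2, 15/2)
obs 5: x=1 → posterior Beta(15/2, 15/2)
obs 6: x=1 → posterior Beta(17/2, 15/2)
obs 7: x=0 → posterior Beta(17/2, 17/2)
obs 8: x=1 → posterior Beta(19/2, 17/2)
obs 9: x=0 → posterior Beta(19/2, 19/2)
obs 10: x=0 → posterior Beta(19/2, 21/2)
obs 11: x=0 → posterior Beta(19/2, 23/2)

alpha=19/2, beta=23/2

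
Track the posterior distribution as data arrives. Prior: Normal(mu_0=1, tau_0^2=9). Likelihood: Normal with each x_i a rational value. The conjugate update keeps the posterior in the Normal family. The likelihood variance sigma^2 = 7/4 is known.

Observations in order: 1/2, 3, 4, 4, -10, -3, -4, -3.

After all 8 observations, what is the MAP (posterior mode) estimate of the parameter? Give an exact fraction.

obs 1: x=1/2 → posterior Normal(25/43, 63/43)
obs 2: x=3 → posterior Normal(133/79, 63/79)
obs 3: x=4 → posterior Normal(277/115, 63/115)
obs 4: x=4 → posterior Normal(421/151, 63/151)
obs 5: x=-10 → posterior Normal(61/187, 63/187)
obs 6: x=-3 → posterior Normal(-47/223, 63/223)
obs 7: x=-4 → posterior Normal(-191/259, 9/37)
obs 8: x=-3 → posterior Normal(-299/295, 63/295)

-299/295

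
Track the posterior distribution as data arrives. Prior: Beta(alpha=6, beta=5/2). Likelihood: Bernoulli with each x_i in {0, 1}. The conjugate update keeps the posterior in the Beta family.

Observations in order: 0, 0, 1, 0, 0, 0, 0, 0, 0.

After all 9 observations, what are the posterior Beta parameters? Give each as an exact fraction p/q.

obs 1: x=0 → posterior Beta(6, 7/2)
obs 2: x=0 → posterior Beta(6, 9/2)
obs 3: x=1 → posterior Beta(7, 9/2)
obs 4: x=0 → posterior Beta(7, 11/2)
obs 5: x=0 → posterior Beta(7, 13/2)
obs 6: x=0 → posterior Beta(7, 15/2)
obs 7: x=0 → posterior Beta(7, 17/2)
obs 8: x=0 → posterior Beta(7, 19/2)
obs 9: x=0 → posterior Beta(7, 21/2)

alpha=7, beta=21/2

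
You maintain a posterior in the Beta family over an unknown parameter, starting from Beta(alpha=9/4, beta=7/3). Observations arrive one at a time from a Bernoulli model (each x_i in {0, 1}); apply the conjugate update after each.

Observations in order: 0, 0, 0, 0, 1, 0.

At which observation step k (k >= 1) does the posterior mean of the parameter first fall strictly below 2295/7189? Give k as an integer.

k = 3

obs 1: x=0 → posterior Beta(9/4, 10/3)
obs 2: x=0 → posterior Beta(9/4, 13/3)
obs 3: x=0 → posterior Beta(9/4, 16/3)
obs 4: x=0 → posterior Beta(9/4, 19/3)
obs 5: x=1 → posterior Beta(13/4, 19/3)
obs 6: x=0 → posterior Beta(13/4, 22/3)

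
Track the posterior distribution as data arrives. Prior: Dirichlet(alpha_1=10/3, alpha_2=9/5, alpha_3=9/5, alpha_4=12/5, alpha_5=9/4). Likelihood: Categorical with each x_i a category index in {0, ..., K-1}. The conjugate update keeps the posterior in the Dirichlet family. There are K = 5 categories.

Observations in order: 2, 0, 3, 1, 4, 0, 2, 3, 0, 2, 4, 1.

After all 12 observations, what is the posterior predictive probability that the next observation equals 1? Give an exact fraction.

obs 1: x=2 → posterior Dirichlet(10/3, 9/5, 14/5, 12/5, 9/4)
obs 2: x=0 → posterior Dirichlet(13/3, 9/5, 14/5, 12/5, 9/4)
obs 3: x=3 → posterior Dirichlet(13/3, 9/5, 14/5, 17/5, 9/4)
obs 4: x=1 → posterior Dirichlet(13/3, 14/5, 14/5, 17/5, 9/4)
obs 5: x=4 → posterior Dirichlet(13/3, 14/5, 14/5, 17/5, 13/4)
obs 6: x=0 → posterior Dirichlet(16/3, 14/5, 14/5, 17/5, 13/4)
obs 7: x=2 → posterior Dirichlet(16/3, 14/5, 19/5, 17/5, 13/4)
obs 8: x=3 → posterior Dirichlet(16/3, 14/5, 19/5, 22/5, 13/4)
obs 9: x=0 → posterior Dirichlet(19/3, 14/5, 19/5, 22/5, 13/4)
obs 10: x=2 → posterior Dirichlet(19/3, 14/5, 24/5, 22/5, 13/4)
obs 11: x=4 → posterior Dirichlet(19/3, 14/5, 24/5, 22/5, 17/4)
obs 12: x=1 → posterior Dirichlet(19/3, 19/5, 24/5, 22/5, 17/4)

228/1415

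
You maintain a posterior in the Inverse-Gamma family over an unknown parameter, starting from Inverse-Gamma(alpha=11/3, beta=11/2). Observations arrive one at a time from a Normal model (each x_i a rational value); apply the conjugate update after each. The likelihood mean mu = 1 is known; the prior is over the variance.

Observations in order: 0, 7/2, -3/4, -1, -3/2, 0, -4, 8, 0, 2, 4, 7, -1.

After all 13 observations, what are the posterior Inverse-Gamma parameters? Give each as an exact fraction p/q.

obs 1: x=0 → posterior Inverse-Gamma(25/6, 6)
obs 2: x=7/2 → posterior Inverse-Gamma(14/3, 73/8)
obs 3: x=-3/4 → posterior Inverse-Gamma(31/6, 341/32)
obs 4: x=-1 → posterior Inverse-Gamma(17/3, 405/32)
obs 5: x=-3/2 → posterior Inverse-Gamma(37/6, 505/32)
obs 6: x=0 → posterior Inverse-Gamma(20/3, 521/32)
obs 7: x=-4 → posterior Inverse-Gamma(43/6, 921/32)
obs 8: x=8 → posterior Inverse-Gamma(23/3, 1705/32)
obs 9: x=0 → posterior Inverse-Gamma(49/6, 1721/32)
obs 10: x=2 → posterior Inverse-Gamma(26/3, 1737/32)
obs 11: x=4 → posterior Inverse-Gamma(55/6, 1881/32)
obs 12: x=7 → posterior Inverse-Gamma(29/3, 2457/32)
obs 13: x=-1 → posterior Inverse-Gamma(61/6, 2521/32)

alpha=61/6, beta=2521/32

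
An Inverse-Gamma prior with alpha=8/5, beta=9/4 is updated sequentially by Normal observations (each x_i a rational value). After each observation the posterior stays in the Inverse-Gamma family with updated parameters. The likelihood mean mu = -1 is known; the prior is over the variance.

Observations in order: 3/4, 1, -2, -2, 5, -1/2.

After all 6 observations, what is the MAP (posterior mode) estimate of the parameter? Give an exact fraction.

3985/896

obs 1: x=3/4 → posterior Inverse-Gamma(21/10, 121/32)
obs 2: x=1 → posterior Inverse-Gamma(13/5, 185/32)
obs 3: x=-2 → posterior Inverse-Gamma(31/10, 201/32)
obs 4: x=-2 → posterior Inverse-Gamma(18/5, 217/32)
obs 5: x=5 → posterior Inverse-Gamma(41/10, 793/32)
obs 6: x=-1/2 → posterior Inverse-Gamma(23/5, 797/32)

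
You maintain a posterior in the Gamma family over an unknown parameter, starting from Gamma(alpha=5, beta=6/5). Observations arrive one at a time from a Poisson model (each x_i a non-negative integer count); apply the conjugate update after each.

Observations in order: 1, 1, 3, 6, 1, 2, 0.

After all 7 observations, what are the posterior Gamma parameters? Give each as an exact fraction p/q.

alpha=19, beta=41/5

obs 1: x=1 → posterior Gamma(6, 11/5)
obs 2: x=1 → posterior Gamma(7, 16/5)
obs 3: x=3 → posterior Gamma(10, 21/5)
obs 4: x=6 → posterior Gamma(16, 26/5)
obs 5: x=1 → posterior Gamma(17, 31/5)
obs 6: x=2 → posterior Gamma(19, 36/5)
obs 7: x=0 → posterior Gamma(19, 41/5)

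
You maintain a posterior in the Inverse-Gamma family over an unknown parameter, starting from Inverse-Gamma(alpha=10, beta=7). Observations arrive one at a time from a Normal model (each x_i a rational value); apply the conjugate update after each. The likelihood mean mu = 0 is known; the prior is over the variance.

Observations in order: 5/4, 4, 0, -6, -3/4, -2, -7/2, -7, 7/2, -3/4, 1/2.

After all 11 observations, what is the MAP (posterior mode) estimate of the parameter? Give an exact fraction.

obs 1: x=5/4 → posterior Inverse-Gamma(21/2, 249/32)
obs 2: x=4 → posterior Inverse-Gamma(11, 505/32)
obs 3: x=0 → posterior Inverse-Gamma(23/2, 505/32)
obs 4: x=-6 → posterior Inverse-Gamma(12, 1081/32)
obs 5: x=-3/4 → posterior Inverse-Gamma(25/2, 545/16)
obs 6: x=-2 → posterior Inverse-Gamma(13, 577/16)
obs 7: x=-7/2 → posterior Inverse-Gamma(27/2, 675/16)
obs 8: x=-7 → posterior Inverse-Gamma(14, 1067/16)
obs 9: x=7/2 → posterior Inverse-Gamma(29/2, 1165/16)
obs 10: x=-3/4 → posterior Inverse-Gamma(15, 2339/32)
obs 11: x=1/2 → posterior Inverse-Gamma(31/2, 2343/32)

71/16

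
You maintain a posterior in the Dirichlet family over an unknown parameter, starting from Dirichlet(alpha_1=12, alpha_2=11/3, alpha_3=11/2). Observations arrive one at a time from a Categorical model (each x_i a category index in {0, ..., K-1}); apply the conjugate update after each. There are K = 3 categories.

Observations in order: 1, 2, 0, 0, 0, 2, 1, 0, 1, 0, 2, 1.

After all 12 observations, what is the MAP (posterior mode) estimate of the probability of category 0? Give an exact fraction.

obs 1: x=1 → posterior Dirichlet(12, 14/3, 11/2)
obs 2: x=2 → posterior Dirichlet(12, 14/3, 13/2)
obs 3: x=0 → posterior Dirichlet(13, 14/3, 13/2)
obs 4: x=0 → posterior Dirichlet(14, 14/3, 13/2)
obs 5: x=0 → posterior Dirichlet(15, 14/3, 13/2)
obs 6: x=2 → posterior Dirichlet(15, 14/3, 15/2)
obs 7: x=1 → posterior Dirichlet(15, 17/3, 15/2)
obs 8: x=0 → posterior Dirichlet(16, 17/3, 15/2)
obs 9: x=1 → posterior Dirichlet(16, 20/3, 15/2)
obs 10: x=0 → posterior Dirichlet(17, 20/3, 15/2)
obs 11: x=2 → posterior Dirichlet(17, 20/3, 17/2)
obs 12: x=1 → posterior Dirichlet(17, 23/3, 17/2)

96/181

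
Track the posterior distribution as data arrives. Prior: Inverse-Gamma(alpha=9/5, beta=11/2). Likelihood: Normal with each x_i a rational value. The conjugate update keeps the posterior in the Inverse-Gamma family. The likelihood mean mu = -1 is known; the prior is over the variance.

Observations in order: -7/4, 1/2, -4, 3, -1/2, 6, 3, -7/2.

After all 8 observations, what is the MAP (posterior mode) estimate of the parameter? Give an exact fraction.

obs 1: x=-7/4 → posterior Inverse-Gamma(23/10, 185/32)
obs 2: x=1/2 → posterior Inverse-Gamma(14/5, 221/32)
obs 3: x=-4 → posterior Inverse-Gamma(33/10, 365/32)
obs 4: x=3 → posterior Inverse-Gamma(19/5, 621/32)
obs 5: x=-1/2 → posterior Inverse-Gamma(43/10, 625/32)
obs 6: x=6 → posterior Inverse-Gamma(24/5, 1409/32)
obs 7: x=3 → posterior Inverse-Gamma(53/10, 1665/32)
obs 8: x=-7/2 → posterior Inverse-Gamma(29/5, 1765/32)

8825/1088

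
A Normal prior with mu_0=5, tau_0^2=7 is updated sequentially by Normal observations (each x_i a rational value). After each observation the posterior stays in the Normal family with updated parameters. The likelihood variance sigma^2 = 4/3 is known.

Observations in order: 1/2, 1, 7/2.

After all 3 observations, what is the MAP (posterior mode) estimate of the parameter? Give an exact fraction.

obs 1: x=1/2 → posterior Normal(61/50, 28/25)
obs 2: x=1 → posterior Normal(103/92, 14/23)
obs 3: x=7/2 → posterior Normal(125/67, 28/67)

125/67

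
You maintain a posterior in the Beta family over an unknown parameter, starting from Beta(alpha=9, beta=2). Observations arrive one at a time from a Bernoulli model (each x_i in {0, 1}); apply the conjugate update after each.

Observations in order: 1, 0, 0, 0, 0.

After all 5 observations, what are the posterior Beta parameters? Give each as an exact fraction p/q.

obs 1: x=1 → posterior Beta(10, 2)
obs 2: x=0 → posterior Beta(10, 3)
obs 3: x=0 → posterior Beta(10, 4)
obs 4: x=0 → posterior Beta(10, 5)
obs 5: x=0 → posterior Beta(10, 6)

alpha=10, beta=6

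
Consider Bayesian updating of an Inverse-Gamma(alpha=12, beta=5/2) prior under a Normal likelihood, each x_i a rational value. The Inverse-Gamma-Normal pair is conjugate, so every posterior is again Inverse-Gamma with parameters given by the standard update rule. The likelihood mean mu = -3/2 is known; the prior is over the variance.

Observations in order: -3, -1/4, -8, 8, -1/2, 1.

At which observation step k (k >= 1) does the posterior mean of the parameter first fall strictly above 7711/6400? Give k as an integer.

obs 1: x=-3 → posterior Inverse-Gamma(25/2, 29/8)
obs 2: x=-1/4 → posterior Inverse-Gamma(13, 141/32)
obs 3: x=-8 → posterior Inverse-Gamma(27/2, 817/32)
obs 4: x=8 → posterior Inverse-Gamma(14, 2261/32)
obs 5: x=-1/2 → posterior Inverse-Gamma(29/2, 2277/32)
obs 6: x=1 → posterior Inverse-Gamma(15, 2377/32)

k = 3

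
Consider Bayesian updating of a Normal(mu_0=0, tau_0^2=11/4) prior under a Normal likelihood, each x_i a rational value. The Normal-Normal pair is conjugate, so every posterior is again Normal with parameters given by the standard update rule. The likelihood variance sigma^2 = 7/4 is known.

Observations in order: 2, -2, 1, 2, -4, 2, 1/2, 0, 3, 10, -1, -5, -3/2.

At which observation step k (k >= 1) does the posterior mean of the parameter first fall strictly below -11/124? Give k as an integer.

k = 5

obs 1: x=2 → posterior Normal(11/9, 77/72)
obs 2: x=-2 → posterior Normal(0, 77/116)
obs 3: x=1 → posterior Normal(11/40, 77/160)
obs 4: x=2 → posterior Normal(11/17, 77/204)
obs 5: x=-4 → posterior Normal(-11/62, 77/248)
obs 6: x=2 → posterior Normal(11/73, 77/292)
obs 7: x=1/2 → posterior Normal(11/56, 11/48)
obs 8: x=0 → posterior Normal(33/190, 77/380)
obs 9: x=3 → posterior Normal(99/212, 77/424)
obs 10: x=10 → posterior Normal(319/234, 77/468)
obs 11: x=-1 → posterior Normal(297/256, 77/512)
obs 12: x=-5 → posterior Normal(187/278, 77/556)
obs 13: x=-3/2 → posterior Normal(77/150, 77/600)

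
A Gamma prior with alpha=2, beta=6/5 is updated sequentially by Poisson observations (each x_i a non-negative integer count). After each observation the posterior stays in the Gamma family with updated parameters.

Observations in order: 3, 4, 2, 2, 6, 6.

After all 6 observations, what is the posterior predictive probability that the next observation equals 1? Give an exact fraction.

obs 1: x=3 → posterior Gamma(5, 11/5)
obs 2: x=4 → posterior Gamma(9, 16/5)
obs 3: x=2 → posterior Gamma(11, 21/5)
obs 4: x=2 → posterior Gamma(13, 26/5)
obs 5: x=6 → posterior Gamma(19, 31/5)
obs 6: x=6 → posterior Gamma(25, 36/5)

101035159683095507580392450057067036672000/855815749912862575413504094141988390921041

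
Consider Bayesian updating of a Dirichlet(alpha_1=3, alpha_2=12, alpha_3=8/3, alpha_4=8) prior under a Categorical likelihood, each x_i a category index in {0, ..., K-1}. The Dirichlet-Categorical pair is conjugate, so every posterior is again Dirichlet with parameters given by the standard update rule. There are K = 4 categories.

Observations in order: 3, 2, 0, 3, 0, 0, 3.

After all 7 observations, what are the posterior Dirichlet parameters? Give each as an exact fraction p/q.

alpha_1=6, alpha_2=12, alpha_3=11/3, alpha_4=11

obs 1: x=3 → posterior Dirichlet(3, 12, 8/3, 9)
obs 2: x=2 → posterior Dirichlet(3, 12, 11/3, 9)
obs 3: x=0 → posterior Dirichlet(4, 12, 11/3, 9)
obs 4: x=3 → posterior Dirichlet(4, 12, 11/3, 10)
obs 5: x=0 → posterior Dirichlet(5, 12, 11/3, 10)
obs 6: x=0 → posterior Dirichlet(6, 12, 11/3, 10)
obs 7: x=3 → posterior Dirichlet(6, 12, 11/3, 11)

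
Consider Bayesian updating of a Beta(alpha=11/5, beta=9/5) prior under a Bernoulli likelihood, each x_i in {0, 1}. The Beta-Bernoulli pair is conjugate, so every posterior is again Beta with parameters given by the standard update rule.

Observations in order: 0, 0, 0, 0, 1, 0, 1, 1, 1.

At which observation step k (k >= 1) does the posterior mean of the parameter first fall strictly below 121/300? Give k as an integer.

obs 1: x=0 → posterior Beta(11/5, 14/5)
obs 2: x=0 → posterior Beta(11/5, 19/5)
obs 3: x=0 → posterior Beta(11/5, 24/5)
obs 4: x=0 → posterior Beta(11/5, 29/5)
obs 5: x=1 → posterior Beta(16/5, 29/5)
obs 6: x=0 → posterior Beta(16/5, 34/5)
obs 7: x=1 → posterior Beta(21/5, 34/5)
obs 8: x=1 → posterior Beta(26/5, 34/5)
obs 9: x=1 → posterior Beta(31/5, 34/5)

k = 2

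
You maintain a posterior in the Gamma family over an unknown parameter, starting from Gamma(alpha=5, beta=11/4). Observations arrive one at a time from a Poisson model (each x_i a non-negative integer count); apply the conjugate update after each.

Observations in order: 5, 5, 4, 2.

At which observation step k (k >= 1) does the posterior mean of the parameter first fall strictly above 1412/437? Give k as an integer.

obs 1: x=5 → posterior Gamma(10, 15/4)
obs 2: x=5 → posterior Gamma(15, 19/4)
obs 3: x=4 → posterior Gamma(19, 23/4)
obs 4: x=2 → posterior Gamma(21, 27/4)

k = 3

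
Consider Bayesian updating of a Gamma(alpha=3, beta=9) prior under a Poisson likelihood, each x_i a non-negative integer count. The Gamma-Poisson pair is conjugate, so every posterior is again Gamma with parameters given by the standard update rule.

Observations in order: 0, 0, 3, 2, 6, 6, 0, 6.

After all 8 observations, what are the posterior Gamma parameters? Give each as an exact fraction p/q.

obs 1: x=0 → posterior Gamma(3, 10)
obs 2: x=0 → posterior Gamma(3, 11)
obs 3: x=3 → posterior Gamma(6, 12)
obs 4: x=2 → posterior Gamma(8, 13)
obs 5: x=6 → posterior Gamma(14, 14)
obs 6: x=6 → posterior Gamma(20, 15)
obs 7: x=0 → posterior Gamma(20, 16)
obs 8: x=6 → posterior Gamma(26, 17)

alpha=26, beta=17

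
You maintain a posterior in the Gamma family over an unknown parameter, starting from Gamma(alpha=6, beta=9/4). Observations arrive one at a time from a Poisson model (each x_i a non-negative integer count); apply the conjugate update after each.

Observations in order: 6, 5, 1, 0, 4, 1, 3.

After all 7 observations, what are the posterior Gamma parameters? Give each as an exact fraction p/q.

obs 1: x=6 → posterior Gamma(12, 13/4)
obs 2: x=5 → posterior Gamma(17, 17/4)
obs 3: x=1 → posterior Gamma(18, 21/4)
obs 4: x=0 → posterior Gamma(18, 25/4)
obs 5: x=4 → posterior Gamma(22, 29/4)
obs 6: x=1 → posterior Gamma(23, 33/4)
obs 7: x=3 → posterior Gamma(26, 37/4)

alpha=26, beta=37/4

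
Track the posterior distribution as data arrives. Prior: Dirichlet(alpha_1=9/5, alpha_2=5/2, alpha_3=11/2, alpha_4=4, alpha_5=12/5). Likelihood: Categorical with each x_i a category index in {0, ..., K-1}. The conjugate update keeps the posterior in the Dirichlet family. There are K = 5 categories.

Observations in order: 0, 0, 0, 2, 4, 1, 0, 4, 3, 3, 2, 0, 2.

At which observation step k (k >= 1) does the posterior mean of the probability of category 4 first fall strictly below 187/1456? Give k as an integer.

obs 1: x=0 → posterior Dirichlet(14/5, 5/2, 11/2, 4, 12/5)
obs 2: x=0 → posterior Dirichlet(19/5, 5/2, 11/2, 4, 12/5)
obs 3: x=0 → posterior Dirichlet(24/5, 5/2, 11/2, 4, 12/5)
obs 4: x=2 → posterior Dirichlet(24/5, 5/2, 13/2, 4, 12/5)
obs 5: x=4 → posterior Dirichlet(24/5, 5/2, 13/2, 4, 17/5)
obs 6: x=1 → posterior Dirichlet(24/5, 7/2, 13/2, 4, 17/5)
obs 7: x=0 → posterior Dirichlet(29/5, 7/2, 13/2, 4, 17/5)
obs 8: x=4 → posterior Dirichlet(29/5, 7/2, 13/2, 4, 22/5)
obs 9: x=3 → posterior Dirichlet(29/5, 7/2, 13/2, 5, 22/5)
obs 10: x=3 → posterior Dirichlet(29/5, 7/2, 13/2, 6, 22/5)
obs 11: x=2 → posterior Dirichlet(29/5, 7/2, 15/2, 6, 22/5)
obs 12: x=0 → posterior Dirichlet(34/5, 7/2, 15/2, 6, 22/5)
obs 13: x=2 → posterior Dirichlet(34/5, 7/2, 17/2, 6, 22/5)

k = 3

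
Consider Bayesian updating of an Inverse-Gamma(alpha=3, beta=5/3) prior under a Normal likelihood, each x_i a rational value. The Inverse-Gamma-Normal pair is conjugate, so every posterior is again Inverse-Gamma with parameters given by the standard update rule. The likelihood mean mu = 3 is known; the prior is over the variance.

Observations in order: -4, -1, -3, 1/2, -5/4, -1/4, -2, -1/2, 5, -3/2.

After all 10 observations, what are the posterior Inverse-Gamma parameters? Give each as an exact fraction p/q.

obs 1: x=-4 → posterior Inverse-Gamma(7/2, 157/6)
obs 2: x=-1 → posterior Inverse-Gamma(4, 205/6)
obs 3: x=-3 → posterior Inverse-Gamma(9/2, 313/6)
obs 4: x=1/2 → posterior Inverse-Gamma(5, 1327/24)
obs 5: x=-5/4 → posterior Inverse-Gamma(11/2, 6175/96)
obs 6: x=-1/4 → posterior Inverse-Gamma(6, 3341/48)
obs 7: x=-2 → posterior Inverse-Gamma(13/2, 3941/48)
obs 8: x=-1/2 → posterior Inverse-Gamma(7, 4235/48)
obs 9: x=5 → posterior Inverse-Gamma(15/2, 4331/48)
obs 10: x=-3/2 → posterior Inverse-Gamma(8, 4817/48)

alpha=8, beta=4817/48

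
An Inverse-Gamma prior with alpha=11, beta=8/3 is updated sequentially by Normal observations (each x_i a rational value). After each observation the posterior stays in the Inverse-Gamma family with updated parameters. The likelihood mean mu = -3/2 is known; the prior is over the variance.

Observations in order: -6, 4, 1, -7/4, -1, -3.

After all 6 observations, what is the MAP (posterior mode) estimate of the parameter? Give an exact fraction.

obs 1: x=-6 → posterior Inverse-Gamma(23/2, 307/24)
obs 2: x=4 → posterior Inverse-Gamma(12, 335/12)
obs 3: x=1 → posterior Inverse-Gamma(25/2, 745/24)
obs 4: x=-7/4 → posterior Inverse-Gamma(13, 2983/96)
obs 5: x=-1 → posterior Inverse-Gamma(27/2, 2995/96)
obs 6: x=-3 → posterior Inverse-Gamma(14, 3103/96)

3103/1440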